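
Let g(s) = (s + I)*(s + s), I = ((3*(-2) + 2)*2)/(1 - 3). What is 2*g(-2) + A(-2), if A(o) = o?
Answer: -18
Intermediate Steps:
I = 4 (I = ((-6 + 2)*2)/(-2) = -4*2*(-1/2) = -8*(-1/2) = 4)
g(s) = 2*s*(4 + s) (g(s) = (s + 4)*(s + s) = (4 + s)*(2*s) = 2*s*(4 + s))
2*g(-2) + A(-2) = 2*(2*(-2)*(4 - 2)) - 2 = 2*(2*(-2)*2) - 2 = 2*(-8) - 2 = -16 - 2 = -18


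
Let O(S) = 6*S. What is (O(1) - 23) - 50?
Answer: -67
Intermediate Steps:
(O(1) - 23) - 50 = (6*1 - 23) - 50 = (6 - 23) - 50 = -17 - 50 = -67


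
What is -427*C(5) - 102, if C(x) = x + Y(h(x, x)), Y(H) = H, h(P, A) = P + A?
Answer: -6507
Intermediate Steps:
h(P, A) = A + P
C(x) = 3*x (C(x) = x + (x + x) = x + 2*x = 3*x)
-427*C(5) - 102 = -1281*5 - 102 = -427*15 - 102 = -6405 - 102 = -6507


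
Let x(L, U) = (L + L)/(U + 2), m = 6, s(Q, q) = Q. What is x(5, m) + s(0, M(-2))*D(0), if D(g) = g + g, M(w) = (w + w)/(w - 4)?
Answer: 5/4 ≈ 1.2500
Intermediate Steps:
M(w) = 2*w/(-4 + w) (M(w) = (2*w)/(-4 + w) = 2*w/(-4 + w))
D(g) = 2*g
x(L, U) = 2*L/(2 + U) (x(L, U) = (2*L)/(2 + U) = 2*L/(2 + U))
x(5, m) + s(0, M(-2))*D(0) = 2*5/(2 + 6) + 0*(2*0) = 2*5/8 + 0*0 = 2*5*(⅛) + 0 = 5/4 + 0 = 5/4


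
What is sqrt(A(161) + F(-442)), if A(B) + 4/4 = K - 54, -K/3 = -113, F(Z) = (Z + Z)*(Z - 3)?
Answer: 8*sqrt(6151) ≈ 627.43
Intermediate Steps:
F(Z) = 2*Z*(-3 + Z) (F(Z) = (2*Z)*(-3 + Z) = 2*Z*(-3 + Z))
K = 339 (K = -3*(-113) = 339)
A(B) = 284 (A(B) = -1 + (339 - 54) = -1 + 285 = 284)
sqrt(A(161) + F(-442)) = sqrt(284 + 2*(-442)*(-3 - 442)) = sqrt(284 + 2*(-442)*(-445)) = sqrt(284 + 393380) = sqrt(393664) = 8*sqrt(6151)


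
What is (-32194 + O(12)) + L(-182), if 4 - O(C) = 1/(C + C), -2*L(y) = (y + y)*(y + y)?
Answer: -2362513/24 ≈ -98438.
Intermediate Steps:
L(y) = -2*y² (L(y) = -(y + y)*(y + y)/2 = -2*y*2*y/2 = -2*y²)
O(C) = 4 - 1/(2*C) (O(C) = 4 - 1/(C + C) = 4 - 1/(2*C))
(-32194 + O(12)) + L(-182) = (-32194 + (4 - ½/12)) - 2*(-182)² = (-32194 + (4 - ½*1/12)) - 2*33124 = (-32194 + (4 - 1/24)) - 66248 = (-32194 + 95/24) - 66248 = -772561/24 - 66248 = -2362513/24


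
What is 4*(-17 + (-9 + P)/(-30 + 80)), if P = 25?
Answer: -1668/25 ≈ -66.720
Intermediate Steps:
4*(-17 + (-9 + P)/(-30 + 80)) = 4*(-17 + (-9 + 25)/(-30 + 80)) = 4*(-17 + 16/50) = 4*(-17 + 16*(1/50)) = 4*(-17 + 8/25) = 4*(-417/25) = -1668/25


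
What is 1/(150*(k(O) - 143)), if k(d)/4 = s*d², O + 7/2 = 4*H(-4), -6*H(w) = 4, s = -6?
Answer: -1/158350 ≈ -6.3151e-6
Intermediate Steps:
H(w) = -⅔ (H(w) = -⅙*4 = -⅔)
O = -37/6 (O = -7/2 + 4*(-⅔) = -7/2 - 8/3 = -37/6 ≈ -6.1667)
k(d) = -24*d² (k(d) = 4*(-6*d²) = -24*d²)
1/(150*(k(O) - 143)) = 1/(150*(-24*(-37/6)² - 143)) = 1/(150*(-24*1369/36 - 143)) = 1/(150*(-2738/3 - 143)) = 1/(150*(-3167/3)) = 1/(-158350) = -1/158350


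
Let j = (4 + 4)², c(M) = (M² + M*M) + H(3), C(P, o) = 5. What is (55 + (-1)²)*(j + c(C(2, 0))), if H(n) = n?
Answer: 6552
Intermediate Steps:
c(M) = 3 + 2*M² (c(M) = (M² + M*M) + 3 = (M² + M²) + 3 = 2*M² + 3 = 3 + 2*M²)
j = 64 (j = 8² = 64)
(55 + (-1)²)*(j + c(C(2, 0))) = (55 + (-1)²)*(64 + (3 + 2*5²)) = (55 + 1)*(64 + (3 + 2*25)) = 56*(64 + (3 + 50)) = 56*(64 + 53) = 56*117 = 6552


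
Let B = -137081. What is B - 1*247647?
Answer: -384728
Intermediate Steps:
B - 1*247647 = -137081 - 1*247647 = -137081 - 247647 = -384728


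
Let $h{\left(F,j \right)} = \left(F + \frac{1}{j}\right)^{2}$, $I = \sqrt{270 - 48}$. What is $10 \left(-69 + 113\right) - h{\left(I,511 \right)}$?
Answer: $\frac{56924377}{261121} - \frac{2 \sqrt{222}}{511} \approx 217.94$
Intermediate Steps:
$I = \sqrt{222} \approx 14.9$
$10 \left(-69 + 113\right) - h{\left(I,511 \right)} = 10 \left(-69 + 113\right) - \frac{\left(1 + \sqrt{222} \cdot 511\right)^{2}}{261121} = 10 \cdot 44 - \frac{\left(1 + 511 \sqrt{222}\right)^{2}}{261121} = 440 - \frac{\left(1 + 511 \sqrt{222}\right)^{2}}{261121}$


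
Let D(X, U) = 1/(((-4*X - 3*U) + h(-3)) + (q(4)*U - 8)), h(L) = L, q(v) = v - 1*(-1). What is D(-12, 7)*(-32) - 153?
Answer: -7835/51 ≈ -153.63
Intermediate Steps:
q(v) = 1 + v (q(v) = v + 1 = 1 + v)
D(X, U) = 1/(-11 - 4*X + 2*U) (D(X, U) = 1/(((-4*X - 3*U) - 3) + ((1 + 4)*U - 8)) = 1/((-3 - 4*X - 3*U) + (5*U - 8)) = 1/((-3 - 4*X - 3*U) + (-8 + 5*U)) = 1/(-11 - 4*X + 2*U))
D(-12, 7)*(-32) - 153 = -32/(-11 - 4*(-12) + 2*7) - 153 = -32/(-11 + 48 + 14) - 153 = -32/51 - 153 = -7835/51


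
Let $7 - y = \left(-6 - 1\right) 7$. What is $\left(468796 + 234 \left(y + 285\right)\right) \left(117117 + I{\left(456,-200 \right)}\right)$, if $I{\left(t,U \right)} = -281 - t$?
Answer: $63844904200$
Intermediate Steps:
$y = 56$ ($y = 7 - \left(-6 - 1\right) 7 = 7 - \left(-7\right) 7 = 7 - -49 = 7 + 49 = 56$)
$\left(468796 + 234 \left(y + 285\right)\right) \left(117117 + I{\left(456,-200 \right)}\right) = \left(468796 + 234 \left(56 + 285\right)\right) \left(117117 - 737\right) = \left(468796 + 234 \cdot 341\right) \left(117117 - 737\right) = \left(468796 + 79794\right) \left(117117 - 737\right) = 548590 \cdot 116380 = 63844904200$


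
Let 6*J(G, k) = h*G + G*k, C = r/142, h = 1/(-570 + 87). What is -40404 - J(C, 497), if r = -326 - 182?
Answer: -4126236766/102879 ≈ -40108.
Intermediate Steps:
r = -508
h = -1/483 (h = 1/(-483) = -1/483 ≈ -0.0020704)
C = -254/71 (C = -508/142 = -508*1/142 = -254/71 ≈ -3.5775)
J(G, k) = -G/2898 + G*k/6 (J(G, k) = (-G/483 + G*k)/6 = -G/2898 + G*k/6)
-40404 - J(C, 497) = -40404 - (-254)*(-1 + 483*497)/(2898*71) = -40404 - (-254)*(-1 + 240051)/(2898*71) = -40404 - (-254)*240050/(2898*71) = -40404 - 1*(-30486350/102879) = -40404 + 30486350/102879 = -4126236766/102879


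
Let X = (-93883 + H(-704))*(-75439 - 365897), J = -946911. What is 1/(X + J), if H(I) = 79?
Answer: 1/41398135233 ≈ 2.4156e-11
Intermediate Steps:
X = 41399082144 (X = (-93883 + 79)*(-75439 - 365897) = -93804*(-441336) = 41399082144)
1/(X + J) = 1/(41399082144 - 946911) = 1/41398135233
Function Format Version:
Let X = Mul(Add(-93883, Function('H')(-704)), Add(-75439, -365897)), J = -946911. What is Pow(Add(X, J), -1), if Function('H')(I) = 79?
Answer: Rational(1, 41398135233) ≈ 2.4156e-11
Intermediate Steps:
X = 41399082144 (X = Mul(Add(-93883, 79), Add(-75439, -365897)) = Mul(-93804, -441336) = 41399082144)
Pow(Add(X, J), -1) = Pow(Add(41399082144, -946911), -1) = Pow(41398135233, -1) = Rational(1, 41398135233)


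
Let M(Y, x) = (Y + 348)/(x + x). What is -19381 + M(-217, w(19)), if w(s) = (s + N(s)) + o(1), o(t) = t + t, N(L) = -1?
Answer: -775109/40 ≈ -19378.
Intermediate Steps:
o(t) = 2*t
w(s) = 1 + s (w(s) = (s - 1) + 2*1 = (-1 + s) + 2 = 1 + s)
M(Y, x) = (348 + Y)/(2*x) (M(Y, x) = (348 + Y)/((2*x)) = (348 + Y)*(1/(2*x)) = (348 + Y)/(2*x))
-19381 + M(-217, w(19)) = -19381 + (348 - 217)/(2*(1 + 19)) = -19381 + (½)*131/20 = -19381 + (½)*(1/20)*131 = -19381 + 131/40 = -775109/40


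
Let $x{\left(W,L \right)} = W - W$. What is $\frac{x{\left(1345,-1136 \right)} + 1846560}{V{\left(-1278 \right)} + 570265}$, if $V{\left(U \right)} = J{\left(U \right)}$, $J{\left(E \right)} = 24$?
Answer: $\frac{1846560}{570289} \approx 3.2379$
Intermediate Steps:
$V{\left(U \right)} = 24$
$x{\left(W,L \right)} = 0$
$\frac{x{\left(1345,-1136 \right)} + 1846560}{V{\left(-1278 \right)} + 570265} = \frac{0 + 1846560}{24 + 570265} = \frac{1846560}{570289}$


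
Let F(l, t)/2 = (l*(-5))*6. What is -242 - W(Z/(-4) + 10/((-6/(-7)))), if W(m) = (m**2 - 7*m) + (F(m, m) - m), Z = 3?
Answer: 54887/144 ≈ 381.16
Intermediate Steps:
F(l, t) = -60*l (F(l, t) = 2*((l*(-5))*6) = 2*(-5*l*6) = 2*(-30*l) = -60*l)
W(m) = m**2 - 68*m (W(m) = (m**2 - 7*m) + (-60*m - m) = (m**2 - 7*m) - 61*m = m**2 - 68*m)
-242 - W(Z/(-4) + 10/((-6/(-7)))) = -242 - (3/(-4) + 10/((-6/(-7))))*(-68 + (3/(-4) + 10/((-6/(-7))))) = -242 - (3*(-1/4) + 10/((-6*(-1/7))))*(-68 + (3*(-1/4) + 10/((-6*(-1/7))))) = -242 - (-3/4 + 10/(6/7))*(-68 + (-3/4 + 10/(6/7))) = -242 - (-3/4 + 10*(7/6))*(-68 + (-3/4 + 10*(7/6))) = -242 - (-3/4 + 35/3)*(-68 + (-3/4 + 35/3)) = -242 - 131*(-68 + 131/12)/12 = -242 - 131*(-685)/(12*12) = -242 - 1*(-89735/144) = -242 + 89735/144 = 54887/144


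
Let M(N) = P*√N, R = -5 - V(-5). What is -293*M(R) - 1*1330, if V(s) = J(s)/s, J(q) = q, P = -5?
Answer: -1330 + 1465*I*√6 ≈ -1330.0 + 3588.5*I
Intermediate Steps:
V(s) = 1 (V(s) = s/s = 1)
R = -6 (R = -5 - 1*1 = -5 - 1 = -6)
M(N) = -5*√N
-293*M(R) - 1*1330 = -(-1465)*√(-6) - 1*1330 = -(-1465)*I*√6 - 1330 = 1465*I*√6 - 1330 = -1330 + 1465*I*√6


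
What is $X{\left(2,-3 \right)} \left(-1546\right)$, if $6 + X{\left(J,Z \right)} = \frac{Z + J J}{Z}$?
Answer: $\frac{29374}{3} \approx 9791.3$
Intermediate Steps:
$X{\left(J,Z \right)} = -6 + \frac{Z + J^{2}}{Z}$ ($X{\left(J,Z \right)} = -6 + \frac{Z + J J}{Z} = -6 + \frac{Z + J^{2}}{Z}$)
$X{\left(2,-3 \right)} \left(-1546\right) = \left(-5 + \frac{2^{2}}{-3}\right) \left(-1546\right) = \left(-5 + 4 \left(- \frac{1}{3}\right)\right) \left(-1546\right) = \left(-5 - \frac{4}{3}\right) \left(-1546\right) = \left(- \frac{19}{3}\right) \left(-1546\right) = \frac{29374}{3}$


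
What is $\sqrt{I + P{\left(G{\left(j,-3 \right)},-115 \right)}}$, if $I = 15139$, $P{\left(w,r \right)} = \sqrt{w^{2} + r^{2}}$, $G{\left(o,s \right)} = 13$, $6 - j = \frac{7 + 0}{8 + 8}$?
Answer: $\sqrt{15139 + \sqrt{13394}} \approx 123.51$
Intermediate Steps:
$j = \frac{89}{16}$ ($j = 6 - \frac{7 + 0}{8 + 8} = 6 - \frac{7}{16} = \frac{89}{16} \approx 5.5625$)
$P{\left(w,r \right)} = \sqrt{r^{2} + w^{2}}$
$\sqrt{I + P{\left(G{\left(j,-3 \right)},-115 \right)}} = \sqrt{15139 + \sqrt{\left(-115\right)^{2} + 13^{2}}} = \sqrt{15139 + \sqrt{13225 + 169}} = \sqrt{15139 + \sqrt{13394}}$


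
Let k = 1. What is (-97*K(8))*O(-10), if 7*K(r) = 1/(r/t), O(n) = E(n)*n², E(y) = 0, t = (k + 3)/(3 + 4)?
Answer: 0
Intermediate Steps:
t = 4/7 (t = (1 + 3)/(3 + 4) = 4/7 ≈ 0.57143)
O(n) = 0 (O(n) = 0*n² = 0)
K(r) = 4/(49*r) (K(r) = (1/(r/(4/7)))/7 = (1/(r*(7/4)))/7 = (1/(7*r/4))/7 = (1*(4/(7*r)))/7 = (4/(7*r))/7 = 4/(49*r))
(-97*K(8))*O(-10) = -388/(49*8)*0 = -97*1/98*0 = -97/98*0 = 0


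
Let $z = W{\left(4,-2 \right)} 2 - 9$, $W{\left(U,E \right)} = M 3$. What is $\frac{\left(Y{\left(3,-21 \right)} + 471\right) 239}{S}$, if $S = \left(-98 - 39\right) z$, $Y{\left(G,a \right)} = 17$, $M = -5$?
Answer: $\frac{116632}{5343} \approx 21.829$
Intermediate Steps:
$W{\left(U,E \right)} = -15$ ($W{\left(U,E \right)} = \left(-5\right) 3 = -15$)
$z = -39$ ($z = \left(-15\right) 2 - 9 = -30 - 9 = -39$)
$S = 5343$ ($S = \left(-98 - 39\right) \left(-39\right) = \left(-137\right) \left(-39\right) = 5343$)
$\frac{\left(Y{\left(3,-21 \right)} + 471\right) 239}{S} = \frac{\left(17 + 471\right) 239}{5343} = 488 \cdot 239 \cdot \frac{1}{5343} = 116632 \cdot \frac{1}{5343} = \frac{116632}{5343}$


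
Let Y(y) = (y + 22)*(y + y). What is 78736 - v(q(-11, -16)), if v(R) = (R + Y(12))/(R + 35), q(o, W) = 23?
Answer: 4565849/58 ≈ 78722.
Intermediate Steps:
Y(y) = 2*y*(22 + y) (Y(y) = (22 + y)*(2*y) = 2*y*(22 + y))
v(R) = (816 + R)/(35 + R) (v(R) = (R + 2*12*(22 + 12))/(R + 35) = (R + 2*12*34)/(35 + R) = (R + 816)/(35 + R) = (816 + R)/(35 + R))
78736 - v(q(-11, -16)) = 78736 - (816 + 23)/(35 + 23) = 78736 - 839/58 = 4565849/58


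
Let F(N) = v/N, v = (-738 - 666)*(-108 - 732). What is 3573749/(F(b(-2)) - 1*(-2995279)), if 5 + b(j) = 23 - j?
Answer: 3573749/3054247 ≈ 1.1701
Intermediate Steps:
b(j) = 18 - j (b(j) = -5 + (23 - j) = 18 - j)
v = 1179360 (v = -1404*(-840) = 1179360)
F(N) = 1179360/N
3573749/(F(b(-2)) - 1*(-2995279)) = 3573749/(1179360/(18 - 1*(-2)) - 1*(-2995279)) = 3573749/(1179360/(18 + 2) + 2995279) = 3573749/(1179360/20 + 2995279) = 3573749/(1179360*(1/20) + 2995279) = 3573749/(58968 + 2995279) = 3573749/3054247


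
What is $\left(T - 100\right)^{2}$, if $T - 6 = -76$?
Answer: $28900$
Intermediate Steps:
$T = -70$ ($T = 6 - 76 = -70$)
$\left(T - 100\right)^{2} = \left(-70 - 100\right)^{2} = \left(-170\right)^{2} = 28900$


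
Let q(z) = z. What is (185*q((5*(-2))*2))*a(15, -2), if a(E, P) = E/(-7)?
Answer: 55500/7 ≈ 7928.6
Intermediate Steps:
a(E, P) = -E/7 (a(E, P) = E*(-1/7) = -E/7)
(185*q((5*(-2))*2))*a(15, -2) = (185*((5*(-2))*2))*(-1/7*15) = (185*(-10*2))*(-15/7) = (185*(-20))*(-15/7) = -3700*(-15/7) = 55500/7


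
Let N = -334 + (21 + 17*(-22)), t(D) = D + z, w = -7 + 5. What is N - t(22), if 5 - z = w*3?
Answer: -720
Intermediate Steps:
w = -2
z = 11 (z = 5 - (-2)*3 = 5 - 1*(-6) = 5 + 6 = 11)
t(D) = 11 + D (t(D) = D + 11 = 11 + D)
N = -687 (N = -334 + (21 - 374) = -334 - 353 = -687)
N - t(22) = -687 - (11 + 22) = -687 - 1*33 = -687 - 33 = -720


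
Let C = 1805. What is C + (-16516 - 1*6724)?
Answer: -21435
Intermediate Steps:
C + (-16516 - 1*6724) = 1805 + (-16516 - 1*6724) = 1805 + (-16516 - 6724) = 1805 - 23240 = -21435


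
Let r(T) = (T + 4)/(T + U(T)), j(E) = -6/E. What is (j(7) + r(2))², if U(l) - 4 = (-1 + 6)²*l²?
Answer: 88209/137641 ≈ 0.64086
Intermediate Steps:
U(l) = 4 + 25*l² (U(l) = 4 + (-1 + 6)²*l² = 4 + 5²*l² = 4 + 25*l²)
r(T) = (4 + T)/(4 + T + 25*T²) (r(T) = (T + 4)/(T + (4 + 25*T²)) = (4 + T)/(4 + T + 25*T²))
(j(7) + r(2))² = (-6/7 + (4 + 2)/(4 + 2 + 25*2²))² = (-6*⅐ + 6/(4 + 2 + 25*4))² = (-6/7 + 6/(4 + 2 + 100))² = (-6/7 + 6/106)² = (-6/7 + (1/106)*6)² = (-6/7 + 3/53)² = (-297/371)² = 88209/137641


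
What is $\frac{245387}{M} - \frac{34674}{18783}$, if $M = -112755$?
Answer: $- \frac{315510033}{78439895} \approx -4.0223$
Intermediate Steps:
$\frac{245387}{M} - \frac{34674}{18783} = \frac{245387}{-112755} - \frac{34674}{18783} = 245387 \left(- \frac{1}{112755}\right) - \frac{11558}{6261} = - \frac{245387}{112755} - \frac{11558}{6261} = - \frac{315510033}{78439895}$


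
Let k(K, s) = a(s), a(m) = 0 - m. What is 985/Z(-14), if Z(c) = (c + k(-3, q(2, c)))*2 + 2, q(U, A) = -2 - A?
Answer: -197/10 ≈ -19.700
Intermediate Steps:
a(m) = -m
k(K, s) = -s
Z(c) = 6 + 4*c (Z(c) = (c - (-2 - c))*2 + 2 = (c + (2 + c))*2 + 2 = (2 + 2*c)*2 + 2 = (4 + 4*c) + 2 = 6 + 4*c)
985/Z(-14) = 985/(6 + 4*(-14)) = 985/(6 - 56) = 985/(-50) = 985*(-1/50) = -197/10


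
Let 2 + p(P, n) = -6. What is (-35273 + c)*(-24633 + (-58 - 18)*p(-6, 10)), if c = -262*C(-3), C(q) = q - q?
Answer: 847433825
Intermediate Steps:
p(P, n) = -8 (p(P, n) = -2 - 6 = -8)
C(q) = 0
c = 0 (c = -262*0 = 0)
(-35273 + c)*(-24633 + (-58 - 18)*p(-6, 10)) = (-35273 + 0)*(-24633 + (-58 - 18)*(-8)) = -35273*(-24633 - 76*(-8)) = -35273*(-24633 + 608) = -35273*(-24025) = 847433825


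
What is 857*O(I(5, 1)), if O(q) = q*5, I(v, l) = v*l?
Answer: 21425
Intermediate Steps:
I(v, l) = l*v
O(q) = 5*q
857*O(I(5, 1)) = 857*(5*(1*5)) = 857*(5*5) = 857*25 = 21425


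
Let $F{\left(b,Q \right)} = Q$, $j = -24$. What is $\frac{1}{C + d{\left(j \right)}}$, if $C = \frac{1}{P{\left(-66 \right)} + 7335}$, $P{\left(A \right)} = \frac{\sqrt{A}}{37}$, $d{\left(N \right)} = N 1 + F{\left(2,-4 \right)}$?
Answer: $\frac{- \sqrt{66} + 271395 i}{- 7599023 i + 28 \sqrt{66}} \approx -0.035714 + 5.2056 \cdot 10^{-12} i$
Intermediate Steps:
$d{\left(N \right)} = -4 + N$ ($d{\left(N \right)} = N 1 - 4 = N - 4 = -4 + N$)
$P{\left(A \right)} = \frac{\sqrt{A}}{37}$
$C = \frac{1}{7335 + \frac{i \sqrt{66}}{37}}$ ($C = \frac{1}{\frac{\sqrt{-66}}{37} + 7335} = \frac{1}{\frac{i \sqrt{66}}{37} + 7335} = \frac{1}{7335 + \frac{i \sqrt{66}}{37}} \approx 0.00013633 - 4.1 \cdot 10^{-9} i$)
$\frac{1}{C + d{\left(j \right)}} = \frac{1}{\left(\frac{3347205}{24551748697} - \frac{37 i \sqrt{66}}{73655246091}\right) - 28} = \frac{1}{- \frac{687445616311}{24551748697} - \frac{37 i \sqrt{66}}{73655246091}}$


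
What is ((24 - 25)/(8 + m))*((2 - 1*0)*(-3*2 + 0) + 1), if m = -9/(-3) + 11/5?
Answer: 5/6 ≈ 0.83333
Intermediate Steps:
m = 26/5 (m = -9*(-1/3) + 11*(1/5) = 3 + 11/5 = 26/5 ≈ 5.2000)
((24 - 25)/(8 + m))*((2 - 1*0)*(-3*2 + 0) + 1) = ((24 - 25)/(8 + 26/5))*((2 - 1*0)*(-3*2 + 0) + 1) = (-1/66/5)*((2 + 0)*(-6 + 0) + 1) = (-1*5/66)*(2*(-6) + 1) = -5*(-12 + 1)/66 = -5/66*(-11) = 5/6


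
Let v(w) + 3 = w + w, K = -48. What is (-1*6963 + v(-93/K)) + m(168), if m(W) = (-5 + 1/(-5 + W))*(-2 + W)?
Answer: -10159603/1304 ≈ -7791.1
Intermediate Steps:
v(w) = -3 + 2*w (v(w) = -3 + (w + w) = -3 + 2*w)
(-1*6963 + v(-93/K)) + m(168) = (-1*6963 + (-3 + 2*(-93/(-48)))) + (-52 - 5*168² + 36*168)/(-5 + 168) = (-6963 + (-3 + 2*(-93*(-1/48)))) + (-52 - 5*28224 + 6048)/163 = (-6963 + (-3 + 2*(31/16))) + (-52 - 141120 + 6048)/163 = (-6963 + (-3 + 31/8)) + (1/163)*(-135124) = (-6963 + 7/8) - 135124/163 = -55697/8 - 135124/163 = -10159603/1304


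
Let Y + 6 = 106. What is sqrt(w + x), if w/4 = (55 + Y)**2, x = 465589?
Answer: sqrt(561689) ≈ 749.46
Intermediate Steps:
Y = 100 (Y = -6 + 106 = 100)
w = 96100 (w = 4*(55 + 100)**2 = 4*155**2 = 4*24025 = 96100)
sqrt(w + x) = sqrt(96100 + 465589) = sqrt(561689)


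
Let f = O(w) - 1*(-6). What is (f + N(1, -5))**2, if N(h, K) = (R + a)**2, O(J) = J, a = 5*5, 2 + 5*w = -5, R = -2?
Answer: 7118224/25 ≈ 2.8473e+5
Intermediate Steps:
w = -7/5 (w = -2/5 + (1/5)*(-5) = -2/5 - 1 = -7/5 ≈ -1.4000)
a = 25
N(h, K) = 529 (N(h, K) = (-2 + 25)**2 = 23**2 = 529)
f = 23/5 (f = -7/5 - 1*(-6) = -7/5 + 6 = 23/5 ≈ 4.6000)
(f + N(1, -5))**2 = (23/5 + 529)**2 = (2668/5)**2 = 7118224/25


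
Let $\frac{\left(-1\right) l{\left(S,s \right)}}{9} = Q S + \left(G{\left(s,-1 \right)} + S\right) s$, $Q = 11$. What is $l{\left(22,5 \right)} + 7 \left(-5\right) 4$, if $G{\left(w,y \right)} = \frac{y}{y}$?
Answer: $-3353$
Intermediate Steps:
$G{\left(w,y \right)} = 1$
$l{\left(S,s \right)} = - 99 S - 9 s \left(1 + S\right)$ ($l{\left(S,s \right)} = - 9 \left(11 S + \left(1 + S\right) s\right) = - 9 \left(11 S + s \left(1 + S\right)\right) = - 99 S - 9 s \left(1 + S\right)$)
$l{\left(22,5 \right)} + 7 \left(-5\right) 4 = \left(\left(-99\right) 22 - 45 - 198 \cdot 5\right) + 7 \left(-5\right) 4 = \left(-2178 - 45 - 990\right) - 140 = -3213 - 140 = -3353$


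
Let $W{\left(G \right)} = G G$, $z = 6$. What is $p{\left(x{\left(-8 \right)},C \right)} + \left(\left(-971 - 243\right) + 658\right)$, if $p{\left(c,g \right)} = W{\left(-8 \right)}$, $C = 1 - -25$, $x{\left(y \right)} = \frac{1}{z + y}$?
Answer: $-492$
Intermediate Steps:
$x{\left(y \right)} = \frac{1}{6 + y}$
$W{\left(G \right)} = G^{2}$
$C = 26$ ($C = 1 + 25 = 26$)
$p{\left(c,g \right)} = 64$ ($p{\left(c,g \right)} = \left(-8\right)^{2} = 64$)
$p{\left(x{\left(-8 \right)},C \right)} + \left(\left(-971 - 243\right) + 658\right) = 64 + \left(\left(-971 - 243\right) + 658\right) = 64 + \left(-1214 + 658\right) = 64 - 556 = -492$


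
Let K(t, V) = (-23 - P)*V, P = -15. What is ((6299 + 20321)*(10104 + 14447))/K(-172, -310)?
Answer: 32677381/124 ≈ 2.6353e+5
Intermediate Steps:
K(t, V) = -8*V (K(t, V) = (-23 - 1*(-15))*V = (-23 + 15)*V = -8*V)
((6299 + 20321)*(10104 + 14447))/K(-172, -310) = ((6299 + 20321)*(10104 + 14447))/((-8*(-310))) = (26620*24551)/2480 = 653547620*(1/2480) = 32677381/124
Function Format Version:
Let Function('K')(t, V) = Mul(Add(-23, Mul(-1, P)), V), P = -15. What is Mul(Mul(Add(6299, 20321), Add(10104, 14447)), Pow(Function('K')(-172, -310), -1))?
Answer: Rational(32677381, 124) ≈ 2.6353e+5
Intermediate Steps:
Function('K')(t, V) = Mul(-8, V) (Function('K')(t, V) = Mul(Add(-23, Mul(-1, -15)), V) = Mul(Add(-23, 15), V) = Mul(-8, V))
Mul(Mul(Add(6299, 20321), Add(10104, 14447)), Pow(Function('K')(-172, -310), -1)) = Mul(Mul(Add(6299, 20321), Add(10104, 14447)), Pow(Mul(-8, -310), -1)) = Mul(Mul(26620, 24551), Pow(2480, -1)) = Mul(653547620, Rational(1, 2480)) = Rational(32677381, 124)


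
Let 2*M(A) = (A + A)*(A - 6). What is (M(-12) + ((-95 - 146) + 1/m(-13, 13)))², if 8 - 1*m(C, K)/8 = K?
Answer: 1002001/1600 ≈ 626.25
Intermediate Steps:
m(C, K) = 64 - 8*K
M(A) = A*(-6 + A) (M(A) = ((A + A)*(A - 6))/2 = ((2*A)*(-6 + A))/2 = (2*A*(-6 + A))/2 = A*(-6 + A))
(M(-12) + ((-95 - 146) + 1/m(-13, 13)))² = (-12*(-6 - 12) + ((-95 - 146) + 1/(64 - 8*13)))² = (-12*(-18) + (-241 + 1/(64 - 104)))² = (216 + (-241 + 1/(-40)))² = (216 + (-241 - 1/40))² = (216 - 9641/40)² = (-1001/40)² = 1002001/1600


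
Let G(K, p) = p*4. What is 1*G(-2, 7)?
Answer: 28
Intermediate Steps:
G(K, p) = 4*p
1*G(-2, 7) = 1*(4*7) = 1*28 = 28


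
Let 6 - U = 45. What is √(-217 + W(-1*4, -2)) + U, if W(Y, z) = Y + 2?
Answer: -39 + I*√219 ≈ -39.0 + 14.799*I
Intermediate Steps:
U = -39 (U = 6 - 1*45 = 6 - 45 = -39)
W(Y, z) = 2 + Y
√(-217 + W(-1*4, -2)) + U = √(-217 + (2 - 1*4)) - 39 = √(-217 + (2 - 4)) - 39 = √(-217 - 2) - 39 = √(-219) - 39 = I*√219 - 39 = -39 + I*√219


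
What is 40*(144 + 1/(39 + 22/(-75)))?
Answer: 16724280/2903 ≈ 5761.0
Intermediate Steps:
40*(144 + 1/(39 + 22/(-75))) = 40*(144 + 1/(39 + 22*(-1/75))) = 40*(144 + 1/(39 - 22/75)) = 40*(144 + 1/(2903/75)) = 40*(144 + 75/2903) = 40*(418107/2903) = 16724280/2903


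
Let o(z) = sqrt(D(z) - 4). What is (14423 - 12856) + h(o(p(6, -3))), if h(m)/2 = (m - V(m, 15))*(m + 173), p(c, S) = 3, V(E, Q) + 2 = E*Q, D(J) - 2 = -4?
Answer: 2427 - 4840*I*sqrt(6) ≈ 2427.0 - 11856.0*I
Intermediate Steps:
D(J) = -2 (D(J) = 2 - 4 = -2)
V(E, Q) = -2 + E*Q
o(z) = I*sqrt(6) (o(z) = sqrt(-2 - 4) = sqrt(-6) = I*sqrt(6))
h(m) = 2*(2 - 14*m)*(173 + m) (h(m) = 2*((m - (-2 + m*15))*(m + 173)) = 2*((m - (-2 + 15*m))*(173 + m)) = 2*((m + (2 - 15*m))*(173 + m)) = 2*((2 - 14*m)*(173 + m)) = 2*(2 - 14*m)*(173 + m))
(14423 - 12856) + h(o(p(6, -3))) = (14423 - 12856) + (692 - 4840*I*sqrt(6) - 28*(I*sqrt(6))**2) = 1567 + (692 - 4840*I*sqrt(6) - 28*(-6)) = 1567 + (692 - 4840*I*sqrt(6) + 168) = 1567 + (860 - 4840*I*sqrt(6)) = 2427 - 4840*I*sqrt(6)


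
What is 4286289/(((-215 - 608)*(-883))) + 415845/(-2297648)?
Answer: 9546185044167/1669721480432 ≈ 5.7172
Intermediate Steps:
4286289/(((-215 - 608)*(-883))) + 415845/(-2297648) = 4286289/((-823*(-883))) + 415845*(-1/2297648) = 4286289/726709 - 415845/2297648 = 9546185044167/1669721480432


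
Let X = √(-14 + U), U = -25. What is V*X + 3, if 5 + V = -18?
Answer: 3 - 23*I*√39 ≈ 3.0 - 143.64*I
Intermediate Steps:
V = -23 (V = -5 - 18 = -23)
X = I*√39 (X = √(-14 - 25) = √(-39) = I*√39 ≈ 6.245*I)
V*X + 3 = -23*I*√39 + 3 = 3 - 23*I*√39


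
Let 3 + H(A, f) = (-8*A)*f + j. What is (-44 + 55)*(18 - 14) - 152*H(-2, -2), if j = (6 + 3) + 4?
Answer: 3388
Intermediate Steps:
j = 13 (j = 9 + 4 = 13)
H(A, f) = 10 - 8*A*f (H(A, f) = -3 + ((-8*A)*f + 13) = -3 + (-8*A*f + 13) = -3 + (13 - 8*A*f) = 10 - 8*A*f)
(-44 + 55)*(18 - 14) - 152*H(-2, -2) = (-44 + 55)*(18 - 14) - 152*(10 - 8*(-2)*(-2)) = 11*4 - 152*(10 - 32) = 44 - 152*(-22) = 44 + 3344 = 3388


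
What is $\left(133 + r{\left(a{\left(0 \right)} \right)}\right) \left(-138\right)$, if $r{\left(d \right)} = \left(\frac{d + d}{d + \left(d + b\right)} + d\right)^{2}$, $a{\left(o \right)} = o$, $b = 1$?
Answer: $-18354$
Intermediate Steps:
$r{\left(d \right)} = \left(d + \frac{2 d}{1 + 2 d}\right)^{2}$ ($r{\left(d \right)} = \left(\frac{d + d}{d + \left(d + 1\right)} + d\right)^{2} = \left(\frac{2 d}{d + \left(1 + d\right)} + d\right)^{2} = \left(\frac{2 d}{1 + 2 d} + d\right)^{2} = \left(d + \frac{2 d}{1 + 2 d}\right)^{2}$)
$\left(133 + r{\left(a{\left(0 \right)} \right)}\right) \left(-138\right) = \left(133 + \frac{0^{2} \left(3 + 2 \cdot 0\right)^{2}}{\left(1 + 2 \cdot 0\right)^{2}}\right) \left(-138\right) = \left(133 + \frac{0 \left(3 + 0\right)^{2}}{\left(1 + 0\right)^{2}}\right) \left(-138\right) = \left(133 + 0 \cdot 1^{-2} \cdot 3^{2}\right) \left(-138\right) = \left(133 + 0 \cdot 1 \cdot 9\right) \left(-138\right) = \left(133 + 0\right) \left(-138\right) = 133 \left(-138\right) = -18354$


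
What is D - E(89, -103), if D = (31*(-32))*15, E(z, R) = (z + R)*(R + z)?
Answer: -15076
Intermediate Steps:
E(z, R) = (R + z)² (E(z, R) = (R + z)*(R + z) = (R + z)²)
D = -14880 (D = -992*15 = -14880)
D - E(89, -103) = -14880 - (-103 + 89)² = -14880 - 1*(-14)² = -14880 - 1*196 = -14880 - 196 = -15076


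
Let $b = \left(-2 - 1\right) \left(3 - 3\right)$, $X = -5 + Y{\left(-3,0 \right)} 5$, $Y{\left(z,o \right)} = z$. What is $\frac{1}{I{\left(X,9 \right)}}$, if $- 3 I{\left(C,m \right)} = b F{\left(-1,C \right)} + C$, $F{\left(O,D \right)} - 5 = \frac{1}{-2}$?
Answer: $\frac{3}{20} \approx 0.15$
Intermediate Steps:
$F{\left(O,D \right)} = \frac{9}{2}$ ($F{\left(O,D \right)} = 5 + \frac{1}{-2} = 5 - \frac{1}{2} = \frac{9}{2}$)
$X = -20$ ($X = -5 - 15 = -20$)
$b = 0$ ($b = \left(-3\right) 0 = 0$)
$I{\left(C,m \right)} = - \frac{C}{3}$ ($I{\left(C,m \right)} = - \frac{0 \cdot \frac{9}{2} + C}{3} = - \frac{0 + C}{3} = - \frac{C}{3}$)
$\frac{1}{I{\left(X,9 \right)}} = \frac{1}{\left(- \frac{1}{3}\right) \left(-20\right)} = \frac{1}{\frac{20}{3}} = \frac{3}{20}$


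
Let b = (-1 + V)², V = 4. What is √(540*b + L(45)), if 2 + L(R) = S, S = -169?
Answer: 3*√521 ≈ 68.476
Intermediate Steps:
L(R) = -171 (L(R) = -2 - 169 = -171)
b = 9 (b = (-1 + 4)² = 3² = 9)
√(540*b + L(45)) = √(540*9 - 171) = √(4860 - 171) = √4689 = 3*√521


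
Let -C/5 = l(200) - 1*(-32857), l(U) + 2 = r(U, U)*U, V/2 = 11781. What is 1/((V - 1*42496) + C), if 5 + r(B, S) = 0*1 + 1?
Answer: -1/179209 ≈ -5.5801e-6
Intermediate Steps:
V = 23562 (V = 2*11781 = 23562)
r(B, S) = -4 (r(B, S) = -5 + (0*1 + 1) = -5 + (0 + 1) = -5 + 1 = -4)
l(U) = -2 - 4*U
C = -160275 (C = -5*((-2 - 4*200) - 1*(-32857)) = -5*((-2 - 800) + 32857) = -5*(-802 + 32857) = -5*32055 = -160275)
1/((V - 1*42496) + C) = 1/((23562 - 1*42496) - 160275) = 1/((23562 - 42496) - 160275) = 1/(-18934 - 160275) = 1/(-179209) = -1/179209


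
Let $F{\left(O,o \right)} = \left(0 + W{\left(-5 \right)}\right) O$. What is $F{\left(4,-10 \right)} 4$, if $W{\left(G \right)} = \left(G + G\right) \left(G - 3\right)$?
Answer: $1280$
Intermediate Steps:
$W{\left(G \right)} = 2 G \left(-3 + G\right)$
$F{\left(O,o \right)} = 80 O$ ($F{\left(O,o \right)} = \left(0 + 2 \left(-5\right) \left(-3 - 5\right)\right) O = \left(0 + 2 \left(-5\right) \left(-8\right)\right) O = \left(0 + 80\right) O = 80 O$)
$F{\left(4,-10 \right)} 4 = 80 \cdot 4 \cdot 4 = 320 \cdot 4 = 1280$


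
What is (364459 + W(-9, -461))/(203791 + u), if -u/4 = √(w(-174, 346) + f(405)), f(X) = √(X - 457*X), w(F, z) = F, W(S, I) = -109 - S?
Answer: 364359/(203791 - 4*√6*√(-29 + 3*I*√570)) ≈ 1.7883 + 0.0006269*I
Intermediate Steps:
f(X) = 2*√114*√(-X) (f(X) = √(-456*X) = 2*√114*√(-X))
u = -4*√(-174 + 18*I*√570) (u = -4*√(-174 + 2*√114*√(-1*405)) = -4*√(-174 + 2*√114*√(-405)) = -4*√(-174 + 2*√114*(9*I*√5)) = -4*√(-174 + 18*I*√570) ≈ -48.136 - 71.422*I)
(364459 + W(-9, -461))/(203791 + u) = (364459 + (-109 - 1*(-9)))/(203791 - 4*√(-174 + 18*I*√570)) = (364459 + (-109 + 9))/(203791 - 4*√(-174 + 18*I*√570)) = (364459 - 100)/(203791 - 4*√(-174 + 18*I*√570)) = 364359/(203791 - 4*√(-174 + 18*I*√570))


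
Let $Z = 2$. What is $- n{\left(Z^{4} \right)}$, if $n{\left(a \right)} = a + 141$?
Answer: $-157$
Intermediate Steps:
$n{\left(a \right)} = 141 + a$
$- n{\left(Z^{4} \right)} = - (141 + 2^{4}) = - (141 + 16) = \left(-1\right) 157 = -157$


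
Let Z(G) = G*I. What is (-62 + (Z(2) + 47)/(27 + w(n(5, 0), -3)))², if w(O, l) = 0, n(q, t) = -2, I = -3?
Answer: 2666689/729 ≈ 3658.0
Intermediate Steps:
Z(G) = -3*G (Z(G) = G*(-3) = -3*G)
(-62 + (Z(2) + 47)/(27 + w(n(5, 0), -3)))² = (-62 + (-3*2 + 47)/(27 + 0))² = (-62 + (-6 + 47)/27)² = (-62 + 41*(1/27))² = (-62 + 41/27)² = (-1633/27)² = 2666689/729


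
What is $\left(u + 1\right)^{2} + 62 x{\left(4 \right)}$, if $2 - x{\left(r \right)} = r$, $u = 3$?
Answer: $-108$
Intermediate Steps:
$x{\left(r \right)} = 2 - r$
$\left(u + 1\right)^{2} + 62 x{\left(4 \right)} = \left(3 + 1\right)^{2} + 62 \left(2 - 4\right) = 4^{2} + 62 \left(2 - 4\right) = 16 + 62 \left(-2\right) = 16 - 124 = -108$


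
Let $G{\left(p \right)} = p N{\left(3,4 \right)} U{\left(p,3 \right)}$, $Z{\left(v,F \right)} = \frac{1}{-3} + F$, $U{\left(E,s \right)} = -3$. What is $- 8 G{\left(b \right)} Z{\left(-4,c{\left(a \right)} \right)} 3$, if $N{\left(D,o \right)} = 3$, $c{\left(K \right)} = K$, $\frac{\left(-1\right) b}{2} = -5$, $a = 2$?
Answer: $3600$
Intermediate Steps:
$b = 10$ ($b = \left(-2\right) \left(-5\right) = 10$)
$Z{\left(v,F \right)} = - \frac{1}{3} + F$
$G{\left(p \right)} = - 9 p$ ($G{\left(p \right)} = p 3 \left(-3\right) = 3 p \left(-3\right) = - 9 p$)
$- 8 G{\left(b \right)} Z{\left(-4,c{\left(a \right)} \right)} 3 = - 8 \left(\left(-9\right) 10\right) \left(- \frac{1}{3} + 2\right) 3 = \left(-8\right) \left(-90\right) \frac{5}{3} \cdot 3 = 720 \cdot 5 = 3600$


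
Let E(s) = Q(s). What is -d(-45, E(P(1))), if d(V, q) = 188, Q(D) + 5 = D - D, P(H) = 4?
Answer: -188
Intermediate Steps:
Q(D) = -5 (Q(D) = -5 + (D - D) = -5 + 0 = -5)
E(s) = -5
-d(-45, E(P(1))) = -1*188 = -188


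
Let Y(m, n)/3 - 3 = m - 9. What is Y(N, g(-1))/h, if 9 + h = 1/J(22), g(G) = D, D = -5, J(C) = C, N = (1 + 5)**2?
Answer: -1980/197 ≈ -10.051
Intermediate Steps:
N = 36 (N = 6**2 = 36)
g(G) = -5
Y(m, n) = -18 + 3*m (Y(m, n) = 9 + 3*(m - 9) = 9 + 3*(-9 + m) = 9 + (-27 + 3*m) = -18 + 3*m)
h = -197/22 (h = -9 + 1/22 = -197/22 ≈ -8.9545)
Y(N, g(-1))/h = (-18 + 3*36)/(-197/22) = (-18 + 108)*(-22/197) = 90*(-22/197) = -1980/197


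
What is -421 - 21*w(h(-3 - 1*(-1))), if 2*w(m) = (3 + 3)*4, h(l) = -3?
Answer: -673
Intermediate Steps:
w(m) = 12 (w(m) = ((3 + 3)*4)/2 = (6*4)/2 = (½)*24 = 12)
-421 - 21*w(h(-3 - 1*(-1))) = -421 - 21*12 = -421 - 252 = -673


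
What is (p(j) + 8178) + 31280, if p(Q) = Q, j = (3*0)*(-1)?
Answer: 39458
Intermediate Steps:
j = 0 (j = 0*(-1) = 0)
(p(j) + 8178) + 31280 = (0 + 8178) + 31280 = 8178 + 31280 = 39458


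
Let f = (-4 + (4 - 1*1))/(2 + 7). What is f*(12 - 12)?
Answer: 0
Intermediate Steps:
f = -1/9 (f = (-4 + (4 - 1))/9 = (-4 + 3)*(1/9) = -1*1/9 = -1/9 ≈ -0.11111)
f*(12 - 12) = -(12 - 12)/9 = -1/9*0 = 0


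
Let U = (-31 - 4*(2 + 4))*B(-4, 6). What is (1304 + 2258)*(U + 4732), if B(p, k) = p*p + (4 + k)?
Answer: 11761724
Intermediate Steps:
B(p, k) = 4 + k + p² (B(p, k) = p² + (4 + k) = 4 + k + p²)
U = -1430 (U = (-31 - 4*(2 + 4))*(4 + 6 + (-4)²) = (-31 - 4*6)*(4 + 6 + 16) = (-31 - 24)*26 = -55*26 = -1430)
(1304 + 2258)*(U + 4732) = (1304 + 2258)*(-1430 + 4732) = 3562*3302 = 11761724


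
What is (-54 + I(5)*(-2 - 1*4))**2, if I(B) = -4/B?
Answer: 60516/25 ≈ 2420.6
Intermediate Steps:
(-54 + I(5)*(-2 - 1*4))**2 = (-54 + (-4/5)*(-2 - 1*4))**2 = (-54 + (-4*1/5)*(-2 - 4))**2 = (-54 - 4/5*(-6))**2 = (-54 + 24/5)**2 = (-246/5)**2 = 60516/25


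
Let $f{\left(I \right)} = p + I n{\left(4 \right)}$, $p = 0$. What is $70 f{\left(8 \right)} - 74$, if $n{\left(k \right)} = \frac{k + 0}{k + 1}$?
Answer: $374$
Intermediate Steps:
$n{\left(k \right)} = \frac{k}{1 + k}$
$f{\left(I \right)} = \frac{4 I}{5}$ ($f{\left(I \right)} = 0 + I \frac{4}{1 + 4} = 0 + I \frac{4}{5} = 0 + \frac{4 I}{5} = \frac{4 I}{5}$)
$70 f{\left(8 \right)} - 74 = 70 \cdot \frac{4}{5} \cdot 8 - 74 = 70 \cdot \frac{32}{5} - 74 = 448 - 74 = 374$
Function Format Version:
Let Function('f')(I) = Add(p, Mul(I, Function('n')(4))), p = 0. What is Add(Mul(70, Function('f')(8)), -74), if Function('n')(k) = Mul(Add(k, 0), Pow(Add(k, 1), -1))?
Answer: 374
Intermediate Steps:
Function('n')(k) = Mul(k, Pow(Add(1, k), -1))
Function('f')(I) = Mul(Rational(4, 5), I) (Function('f')(I) = Add(0, Mul(I, Mul(4, Pow(Add(1, 4), -1)))) = Add(0, Mul(I, Mul(4, Pow(5, -1)))) = Add(0, Mul(I, Mul(4, Rational(1, 5)))) = Add(0, Mul(I, Rational(4, 5))) = Add(0, Mul(Rational(4, 5), I)) = Mul(Rational(4, 5), I))
Add(Mul(70, Function('f')(8)), -74) = Add(Mul(70, Mul(Rational(4, 5), 8)), -74) = Add(Mul(70, Rational(32, 5)), -74) = Add(448, -74) = 374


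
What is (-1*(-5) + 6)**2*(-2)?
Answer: -242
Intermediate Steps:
(-1*(-5) + 6)**2*(-2) = (5 + 6)**2*(-2) = 11**2*(-2) = 121*(-2) = -242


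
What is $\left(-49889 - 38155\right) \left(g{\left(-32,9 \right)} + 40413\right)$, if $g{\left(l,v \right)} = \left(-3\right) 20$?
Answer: $-3552839532$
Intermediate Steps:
$g{\left(l,v \right)} = -60$
$\left(-49889 - 38155\right) \left(g{\left(-32,9 \right)} + 40413\right) = \left(-49889 - 38155\right) \left(-60 + 40413\right) = \left(-88044\right) 40353 = -3552839532$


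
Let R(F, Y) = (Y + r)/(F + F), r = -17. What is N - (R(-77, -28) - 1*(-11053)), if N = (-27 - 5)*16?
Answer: -1781055/154 ≈ -11565.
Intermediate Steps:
R(F, Y) = (-17 + Y)/(2*F) (R(F, Y) = (Y - 17)/(F + F) = (-17 + Y)/((2*F)) = (-17 + Y)*(1/(2*F)) = (-17 + Y)/(2*F))
N = -512 (N = -32*16 = -512)
N - (R(-77, -28) - 1*(-11053)) = -512 - ((1/2)*(-17 - 28)/(-77) - 1*(-11053)) = -512 - ((1/2)*(-1/77)*(-45) + 11053) = -512 - (45/154 + 11053) = -512 - 1*1702207/154 = -512 - 1702207/154 = -1781055/154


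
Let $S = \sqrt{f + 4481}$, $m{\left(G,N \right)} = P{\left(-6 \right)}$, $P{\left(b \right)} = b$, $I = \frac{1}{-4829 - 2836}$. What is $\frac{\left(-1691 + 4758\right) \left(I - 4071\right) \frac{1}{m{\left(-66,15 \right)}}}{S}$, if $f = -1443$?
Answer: $\frac{23925832618 \sqrt{62}}{4989915} \approx 37755.0$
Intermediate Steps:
$I = - \frac{1}{7665}$ ($I = \frac{1}{-7665} = - \frac{1}{7665} \approx -0.00013046$)
$m{\left(G,N \right)} = -6$
$S = 7 \sqrt{62}$ ($S = \sqrt{-1443 + 4481} = \sqrt{3038} = 7 \sqrt{62} \approx 55.118$)
$\frac{\left(-1691 + 4758\right) \left(I - 4071\right) \frac{1}{m{\left(-66,15 \right)}}}{S} = \frac{\left(-1691 + 4758\right) \left(- \frac{1}{7665} - 4071\right) \frac{1}{-6}}{7 \sqrt{62}} = 3067 \left(- \frac{31204216}{7665}\right) \left(- \frac{1}{6}\right) \frac{\sqrt{62}}{434} = \left(- \frac{95703330472}{7665}\right) \left(- \frac{1}{6}\right) \frac{\sqrt{62}}{434} = \frac{47851665236 \frac{\sqrt{62}}{434}}{22995} = \frac{23925832618 \sqrt{62}}{4989915}$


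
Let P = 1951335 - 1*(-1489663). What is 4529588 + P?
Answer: 7970586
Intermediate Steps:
P = 3440998 (P = 1951335 + 1489663 = 3440998)
4529588 + P = 4529588 + 3440998 = 7970586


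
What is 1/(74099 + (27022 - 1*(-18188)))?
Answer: 1/119309 ≈ 8.3816e-6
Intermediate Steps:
1/(74099 + (27022 - 1*(-18188))) = 1/(74099 + (27022 + 18188)) = 1/(74099 + 45210) = 1/119309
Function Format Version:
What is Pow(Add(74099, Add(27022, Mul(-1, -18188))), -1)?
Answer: Rational(1, 119309) ≈ 8.3816e-6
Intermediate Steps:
Pow(Add(74099, Add(27022, Mul(-1, -18188))), -1) = Pow(Add(74099, Add(27022, 18188)), -1) = Pow(Add(74099, 45210), -1) = Pow(119309, -1) = Rational(1, 119309)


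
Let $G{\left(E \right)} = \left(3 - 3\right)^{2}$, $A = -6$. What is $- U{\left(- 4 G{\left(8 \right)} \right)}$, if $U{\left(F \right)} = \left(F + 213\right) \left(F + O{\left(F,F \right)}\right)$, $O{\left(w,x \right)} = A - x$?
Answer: $1278$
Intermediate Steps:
$G{\left(E \right)} = 0$ ($G{\left(E \right)} = 0^{2} = 0$)
$O{\left(w,x \right)} = -6 - x$
$U{\left(F \right)} = -1278 - 6 F$ ($U{\left(F \right)} = \left(F + 213\right) \left(F - \left(6 + F\right)\right) = \left(213 + F\right) \left(-6\right) = -1278 - 6 F$)
$- U{\left(- 4 G{\left(8 \right)} \right)} = - (-1278 - 6 \left(\left(-4\right) 0\right)) = - (-1278 - 0) = - (-1278 + 0) = \left(-1\right) \left(-1278\right) = 1278$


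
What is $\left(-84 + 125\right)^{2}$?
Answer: $1681$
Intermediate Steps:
$\left(-84 + 125\right)^{2} = 41^{2} = 1681$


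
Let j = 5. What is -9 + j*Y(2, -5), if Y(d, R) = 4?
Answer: 11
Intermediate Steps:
-9 + j*Y(2, -5) = -9 + 5*4 = -9 + 20 = 11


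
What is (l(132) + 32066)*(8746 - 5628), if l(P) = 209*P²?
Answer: 11454540476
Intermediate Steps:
(l(132) + 32066)*(8746 - 5628) = (209*132² + 32066)*(8746 - 5628) = (209*17424 + 32066)*3118 = (3641616 + 32066)*3118 = 3673682*3118 = 11454540476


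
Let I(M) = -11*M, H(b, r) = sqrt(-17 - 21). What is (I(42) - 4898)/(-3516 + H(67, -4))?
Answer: 9422880/6181147 + 2680*I*sqrt(38)/6181147 ≈ 1.5245 + 0.0026727*I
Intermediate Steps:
H(b, r) = I*sqrt(38) (H(b, r) = sqrt(-38) = I*sqrt(38))
(I(42) - 4898)/(-3516 + H(67, -4)) = (-11*42 - 4898)/(-3516 + I*sqrt(38)) = (-462 - 4898)/(-3516 + I*sqrt(38)) = -5360/(-3516 + I*sqrt(38))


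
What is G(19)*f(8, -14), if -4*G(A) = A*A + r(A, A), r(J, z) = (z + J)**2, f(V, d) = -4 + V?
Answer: -1805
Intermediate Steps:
r(J, z) = (J + z)**2
G(A) = -5*A**2/4 (G(A) = -(A*A + (A + A)**2)/4 = -(A**2 + (2*A)**2)/4 = -(A**2 + 4*A**2)/4 = -5*A**2/4)
G(19)*f(8, -14) = (-5/4*19**2)*(-4 + 8) = -5/4*361*4 = -1805/4*4 = -1805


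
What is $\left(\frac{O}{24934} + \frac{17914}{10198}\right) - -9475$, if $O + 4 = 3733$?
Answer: $\frac{1204879313359}{127138466} \approx 9476.9$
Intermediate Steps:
$O = 3729$ ($O = -4 + 3733 = 3729$)
$\left(\frac{O}{24934} + \frac{17914}{10198}\right) - -9475 = \left(\frac{3729}{24934} + \frac{17914}{10198}\right) - -9475 = \left(3729 \cdot \frac{1}{24934} + 17914 \cdot \frac{1}{10198}\right) + 9475 = \left(\frac{3729}{24934} + \frac{8957}{5099}\right) + 9475 = \frac{242348009}{127138466} + 9475 = \frac{1204879313359}{127138466}$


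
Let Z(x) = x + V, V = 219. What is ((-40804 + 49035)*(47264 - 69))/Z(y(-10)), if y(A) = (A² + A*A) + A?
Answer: 388462045/409 ≈ 9.4979e+5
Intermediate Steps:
y(A) = A + 2*A² (y(A) = (A² + A²) + A = 2*A² + A = A + 2*A²)
Z(x) = 219 + x (Z(x) = x + 219 = 219 + x)
((-40804 + 49035)*(47264 - 69))/Z(y(-10)) = ((-40804 + 49035)*(47264 - 69))/(219 - 10*(1 + 2*(-10))) = (8231*47195)/(219 - 10*(1 - 20)) = 388462045/(219 - 10*(-19)) = 388462045/(219 + 190) = 388462045/409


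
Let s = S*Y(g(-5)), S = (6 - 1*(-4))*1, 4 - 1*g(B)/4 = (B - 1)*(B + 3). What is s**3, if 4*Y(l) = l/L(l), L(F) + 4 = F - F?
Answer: 8000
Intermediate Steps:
g(B) = 16 - 4*(-1 + B)*(3 + B) (g(B) = 16 - 4*(B - 1)*(B + 3) = 16 - 4*(-1 + B)*(3 + B))
L(F) = -4 (L(F) = -4 + (F - F) = -4 + 0 = -4)
Y(l) = -l/16 (Y(l) = (l/(-4))/4 = (l*(-1/4))/4 = (-l/4)/4 = -l/16)
S = 10 (S = (6 + 4)*1 = 10*1 = 10)
s = 20 (s = 10*(-(28 - 8*(-5) - 4*(-5)**2)/16) = 10*(-(28 + 40 - 4*25)/16) = 10*(-(28 + 40 - 100)/16) = 10*(-1/16*(-32)) = 10*2 = 20)
s**3 = 20**3 = 8000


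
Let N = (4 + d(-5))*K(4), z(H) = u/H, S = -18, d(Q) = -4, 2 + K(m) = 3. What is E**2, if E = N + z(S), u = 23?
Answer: 529/324 ≈ 1.6327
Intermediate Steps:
K(m) = 1 (K(m) = -2 + 3 = 1)
z(H) = 23/H
N = 0 (N = (4 - 4)*1 = 0*1 = 0)
E = -23/18 (E = 0 + 23/(-18) = 0 + 23*(-1/18) = 0 - 23/18 = -23/18 ≈ -1.2778)
E**2 = (-23/18)**2 = 529/324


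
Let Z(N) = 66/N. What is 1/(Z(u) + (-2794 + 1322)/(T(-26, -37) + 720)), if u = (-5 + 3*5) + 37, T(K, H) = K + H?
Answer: -30879/25822 ≈ -1.1958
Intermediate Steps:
T(K, H) = H + K
u = 47 (u = (-5 + 15) + 37 = 10 + 37 = 47)
1/(Z(u) + (-2794 + 1322)/(T(-26, -37) + 720)) = 1/(66/47 + (-2794 + 1322)/((-37 - 26) + 720)) = 1/(66*(1/47) - 1472/(-63 + 720)) = 1/(66/47 - 1472/657) = 1/(-25822/30879) = -30879/25822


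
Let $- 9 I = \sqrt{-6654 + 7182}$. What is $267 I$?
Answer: $- \frac{356 \sqrt{33}}{3} \approx -681.69$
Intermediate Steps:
$I = - \frac{4 \sqrt{33}}{9}$ ($I = - \frac{\sqrt{-6654 + 7182}}{9} = - \frac{\sqrt{528}}{9} = - \frac{4 \sqrt{33}}{9} \approx -2.5531$)
$267 I = 267 \left(- \frac{4 \sqrt{33}}{9}\right) = - \frac{356 \sqrt{33}}{3}$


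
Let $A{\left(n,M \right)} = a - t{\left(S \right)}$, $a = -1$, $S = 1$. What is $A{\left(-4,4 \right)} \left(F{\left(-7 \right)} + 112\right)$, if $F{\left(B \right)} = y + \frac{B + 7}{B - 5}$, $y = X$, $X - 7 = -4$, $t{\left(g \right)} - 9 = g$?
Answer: $-1265$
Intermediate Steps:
$t{\left(g \right)} = 9 + g$
$X = 3$ ($X = 7 - 4 = 3$)
$y = 3$
$F{\left(B \right)} = 3 + \frac{7 + B}{-5 + B}$ ($F{\left(B \right)} = 3 + \frac{B + 7}{B - 5} = 3 + \frac{7 + B}{-5 + B}$)
$A{\left(n,M \right)} = -11$ ($A{\left(n,M \right)} = -1 - \left(9 + 1\right) = -1 - 10 = -11$)
$A{\left(-4,4 \right)} \left(F{\left(-7 \right)} + 112\right) = - 11 \left(\frac{4 \left(-2 - 7\right)}{-5 - 7} + 112\right) = - 11 \left(4 \frac{1}{-12} \left(-9\right) + 112\right) = - 11 \left(4 \left(- \frac{1}{12}\right) \left(-9\right) + 112\right) = - 11 \left(3 + 112\right) = \left(-11\right) 115 = -1265$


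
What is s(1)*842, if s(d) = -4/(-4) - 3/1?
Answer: -1684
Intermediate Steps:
s(d) = -2 (s(d) = -4*(-1/4) - 3*1 = 1 - 3 = -2)
s(1)*842 = -2*842 = -1684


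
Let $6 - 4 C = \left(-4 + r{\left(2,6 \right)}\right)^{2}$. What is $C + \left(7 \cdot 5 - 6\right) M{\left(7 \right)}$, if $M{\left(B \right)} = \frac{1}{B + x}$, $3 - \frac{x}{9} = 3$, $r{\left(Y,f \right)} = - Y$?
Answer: $- \frac{47}{14} \approx -3.3571$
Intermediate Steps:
$x = 0$ ($x = 27 - 27 = 0$)
$M{\left(B \right)} = \frac{1}{B}$ ($M{\left(B \right)} = \frac{1}{B + 0} = \frac{1}{B}$)
$C = - \frac{15}{2}$ ($C = \frac{3}{2} - \frac{\left(-4 - 2\right)^{2}}{4} = \frac{3}{2} - \frac{\left(-6\right)^{2}}{4} = \frac{3}{2} - 9 = - \frac{15}{2} \approx -7.5$)
$C + \left(7 \cdot 5 - 6\right) M{\left(7 \right)} = - \frac{15}{2} + \frac{7 \cdot 5 - 6}{7} = - \frac{15}{2} + \left(35 - 6\right) \frac{1}{7} = - \frac{15}{2} + 29 \cdot \frac{1}{7} = - \frac{15}{2} + \frac{29}{7} = - \frac{47}{14}$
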